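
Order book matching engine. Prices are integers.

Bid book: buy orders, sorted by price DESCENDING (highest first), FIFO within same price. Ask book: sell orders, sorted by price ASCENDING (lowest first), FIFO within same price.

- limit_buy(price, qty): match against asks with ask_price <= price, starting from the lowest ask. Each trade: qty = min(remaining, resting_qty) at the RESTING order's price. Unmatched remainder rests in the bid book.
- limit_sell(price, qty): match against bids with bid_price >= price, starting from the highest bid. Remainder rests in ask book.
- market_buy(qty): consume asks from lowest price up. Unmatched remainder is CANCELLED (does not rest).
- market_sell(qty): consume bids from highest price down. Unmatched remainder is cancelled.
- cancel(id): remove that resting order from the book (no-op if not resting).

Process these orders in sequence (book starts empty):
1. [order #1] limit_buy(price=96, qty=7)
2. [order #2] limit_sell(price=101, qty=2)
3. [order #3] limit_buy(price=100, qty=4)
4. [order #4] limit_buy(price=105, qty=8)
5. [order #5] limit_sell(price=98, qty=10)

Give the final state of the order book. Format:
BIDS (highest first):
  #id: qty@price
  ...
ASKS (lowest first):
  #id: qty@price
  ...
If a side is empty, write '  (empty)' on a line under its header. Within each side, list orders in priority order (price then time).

After op 1 [order #1] limit_buy(price=96, qty=7): fills=none; bids=[#1:7@96] asks=[-]
After op 2 [order #2] limit_sell(price=101, qty=2): fills=none; bids=[#1:7@96] asks=[#2:2@101]
After op 3 [order #3] limit_buy(price=100, qty=4): fills=none; bids=[#3:4@100 #1:7@96] asks=[#2:2@101]
After op 4 [order #4] limit_buy(price=105, qty=8): fills=#4x#2:2@101; bids=[#4:6@105 #3:4@100 #1:7@96] asks=[-]
After op 5 [order #5] limit_sell(price=98, qty=10): fills=#4x#5:6@105 #3x#5:4@100; bids=[#1:7@96] asks=[-]

Answer: BIDS (highest first):
  #1: 7@96
ASKS (lowest first):
  (empty)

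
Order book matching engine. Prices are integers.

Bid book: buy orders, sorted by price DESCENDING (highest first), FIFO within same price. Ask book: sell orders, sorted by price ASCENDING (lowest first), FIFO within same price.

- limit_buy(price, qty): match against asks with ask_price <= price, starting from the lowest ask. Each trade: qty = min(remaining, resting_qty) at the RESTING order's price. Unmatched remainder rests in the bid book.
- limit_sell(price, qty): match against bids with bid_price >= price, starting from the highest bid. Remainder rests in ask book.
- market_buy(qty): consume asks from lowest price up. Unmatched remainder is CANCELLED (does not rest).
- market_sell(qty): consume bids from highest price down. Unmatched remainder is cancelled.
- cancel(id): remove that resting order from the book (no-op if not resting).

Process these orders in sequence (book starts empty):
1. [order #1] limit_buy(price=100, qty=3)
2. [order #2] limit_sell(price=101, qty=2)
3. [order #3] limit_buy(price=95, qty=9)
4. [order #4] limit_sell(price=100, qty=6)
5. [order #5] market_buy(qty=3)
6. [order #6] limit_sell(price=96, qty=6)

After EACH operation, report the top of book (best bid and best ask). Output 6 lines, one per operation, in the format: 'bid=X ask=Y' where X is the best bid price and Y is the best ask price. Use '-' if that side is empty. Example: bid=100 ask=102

After op 1 [order #1] limit_buy(price=100, qty=3): fills=none; bids=[#1:3@100] asks=[-]
After op 2 [order #2] limit_sell(price=101, qty=2): fills=none; bids=[#1:3@100] asks=[#2:2@101]
After op 3 [order #3] limit_buy(price=95, qty=9): fills=none; bids=[#1:3@100 #3:9@95] asks=[#2:2@101]
After op 4 [order #4] limit_sell(price=100, qty=6): fills=#1x#4:3@100; bids=[#3:9@95] asks=[#4:3@100 #2:2@101]
After op 5 [order #5] market_buy(qty=3): fills=#5x#4:3@100; bids=[#3:9@95] asks=[#2:2@101]
After op 6 [order #6] limit_sell(price=96, qty=6): fills=none; bids=[#3:9@95] asks=[#6:6@96 #2:2@101]

Answer: bid=100 ask=-
bid=100 ask=101
bid=100 ask=101
bid=95 ask=100
bid=95 ask=101
bid=95 ask=96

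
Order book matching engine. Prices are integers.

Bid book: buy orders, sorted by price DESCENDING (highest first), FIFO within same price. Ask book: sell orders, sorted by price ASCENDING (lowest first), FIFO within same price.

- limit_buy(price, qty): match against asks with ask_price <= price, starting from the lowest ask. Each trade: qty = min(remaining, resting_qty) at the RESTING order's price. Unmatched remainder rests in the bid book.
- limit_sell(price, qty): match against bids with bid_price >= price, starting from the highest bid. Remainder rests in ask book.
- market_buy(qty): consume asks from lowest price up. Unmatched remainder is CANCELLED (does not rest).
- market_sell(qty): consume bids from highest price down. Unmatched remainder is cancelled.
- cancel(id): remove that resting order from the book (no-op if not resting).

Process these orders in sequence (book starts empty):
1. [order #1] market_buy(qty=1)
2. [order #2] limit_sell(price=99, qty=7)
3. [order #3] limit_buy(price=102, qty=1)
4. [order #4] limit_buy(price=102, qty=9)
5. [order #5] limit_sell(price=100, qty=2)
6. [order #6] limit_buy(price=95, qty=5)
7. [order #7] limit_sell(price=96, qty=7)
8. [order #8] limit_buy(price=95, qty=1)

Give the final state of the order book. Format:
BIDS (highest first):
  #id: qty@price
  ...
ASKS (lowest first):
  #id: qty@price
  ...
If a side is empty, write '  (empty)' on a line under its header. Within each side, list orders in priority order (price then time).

After op 1 [order #1] market_buy(qty=1): fills=none; bids=[-] asks=[-]
After op 2 [order #2] limit_sell(price=99, qty=7): fills=none; bids=[-] asks=[#2:7@99]
After op 3 [order #3] limit_buy(price=102, qty=1): fills=#3x#2:1@99; bids=[-] asks=[#2:6@99]
After op 4 [order #4] limit_buy(price=102, qty=9): fills=#4x#2:6@99; bids=[#4:3@102] asks=[-]
After op 5 [order #5] limit_sell(price=100, qty=2): fills=#4x#5:2@102; bids=[#4:1@102] asks=[-]
After op 6 [order #6] limit_buy(price=95, qty=5): fills=none; bids=[#4:1@102 #6:5@95] asks=[-]
After op 7 [order #7] limit_sell(price=96, qty=7): fills=#4x#7:1@102; bids=[#6:5@95] asks=[#7:6@96]
After op 8 [order #8] limit_buy(price=95, qty=1): fills=none; bids=[#6:5@95 #8:1@95] asks=[#7:6@96]

Answer: BIDS (highest first):
  #6: 5@95
  #8: 1@95
ASKS (lowest first):
  #7: 6@96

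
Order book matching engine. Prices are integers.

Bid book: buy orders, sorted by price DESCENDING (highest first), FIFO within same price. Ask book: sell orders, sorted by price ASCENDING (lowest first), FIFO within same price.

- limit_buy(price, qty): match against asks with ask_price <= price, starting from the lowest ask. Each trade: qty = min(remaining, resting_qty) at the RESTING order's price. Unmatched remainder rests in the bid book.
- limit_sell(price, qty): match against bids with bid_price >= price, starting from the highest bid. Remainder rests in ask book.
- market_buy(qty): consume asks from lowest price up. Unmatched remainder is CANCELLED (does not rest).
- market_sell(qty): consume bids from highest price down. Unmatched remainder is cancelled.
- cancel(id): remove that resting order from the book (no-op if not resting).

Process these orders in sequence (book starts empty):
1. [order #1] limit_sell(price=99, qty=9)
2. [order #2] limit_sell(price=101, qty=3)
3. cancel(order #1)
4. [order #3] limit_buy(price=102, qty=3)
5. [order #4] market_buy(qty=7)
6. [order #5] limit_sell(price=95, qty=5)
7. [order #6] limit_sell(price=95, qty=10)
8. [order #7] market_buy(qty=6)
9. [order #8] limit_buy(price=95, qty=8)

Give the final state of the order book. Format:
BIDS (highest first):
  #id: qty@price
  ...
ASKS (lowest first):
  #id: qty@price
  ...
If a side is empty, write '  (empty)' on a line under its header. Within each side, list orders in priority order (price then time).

After op 1 [order #1] limit_sell(price=99, qty=9): fills=none; bids=[-] asks=[#1:9@99]
After op 2 [order #2] limit_sell(price=101, qty=3): fills=none; bids=[-] asks=[#1:9@99 #2:3@101]
After op 3 cancel(order #1): fills=none; bids=[-] asks=[#2:3@101]
After op 4 [order #3] limit_buy(price=102, qty=3): fills=#3x#2:3@101; bids=[-] asks=[-]
After op 5 [order #4] market_buy(qty=7): fills=none; bids=[-] asks=[-]
After op 6 [order #5] limit_sell(price=95, qty=5): fills=none; bids=[-] asks=[#5:5@95]
After op 7 [order #6] limit_sell(price=95, qty=10): fills=none; bids=[-] asks=[#5:5@95 #6:10@95]
After op 8 [order #7] market_buy(qty=6): fills=#7x#5:5@95 #7x#6:1@95; bids=[-] asks=[#6:9@95]
After op 9 [order #8] limit_buy(price=95, qty=8): fills=#8x#6:8@95; bids=[-] asks=[#6:1@95]

Answer: BIDS (highest first):
  (empty)
ASKS (lowest first):
  #6: 1@95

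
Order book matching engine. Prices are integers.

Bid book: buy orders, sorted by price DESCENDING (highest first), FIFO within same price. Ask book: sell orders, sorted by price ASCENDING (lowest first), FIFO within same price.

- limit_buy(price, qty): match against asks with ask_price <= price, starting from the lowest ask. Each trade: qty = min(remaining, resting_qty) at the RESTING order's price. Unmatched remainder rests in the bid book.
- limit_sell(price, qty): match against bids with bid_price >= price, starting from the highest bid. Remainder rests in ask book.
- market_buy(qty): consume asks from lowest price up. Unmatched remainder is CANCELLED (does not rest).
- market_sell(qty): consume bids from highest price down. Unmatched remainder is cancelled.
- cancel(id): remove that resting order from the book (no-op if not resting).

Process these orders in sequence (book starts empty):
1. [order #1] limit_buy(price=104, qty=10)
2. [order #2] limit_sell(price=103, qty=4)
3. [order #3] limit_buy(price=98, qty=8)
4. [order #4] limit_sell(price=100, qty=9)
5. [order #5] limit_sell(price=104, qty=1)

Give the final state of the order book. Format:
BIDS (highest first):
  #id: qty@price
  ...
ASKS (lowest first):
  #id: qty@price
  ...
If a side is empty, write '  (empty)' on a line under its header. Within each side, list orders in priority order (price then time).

Answer: BIDS (highest first):
  #3: 8@98
ASKS (lowest first):
  #4: 3@100
  #5: 1@104

Derivation:
After op 1 [order #1] limit_buy(price=104, qty=10): fills=none; bids=[#1:10@104] asks=[-]
After op 2 [order #2] limit_sell(price=103, qty=4): fills=#1x#2:4@104; bids=[#1:6@104] asks=[-]
After op 3 [order #3] limit_buy(price=98, qty=8): fills=none; bids=[#1:6@104 #3:8@98] asks=[-]
After op 4 [order #4] limit_sell(price=100, qty=9): fills=#1x#4:6@104; bids=[#3:8@98] asks=[#4:3@100]
After op 5 [order #5] limit_sell(price=104, qty=1): fills=none; bids=[#3:8@98] asks=[#4:3@100 #5:1@104]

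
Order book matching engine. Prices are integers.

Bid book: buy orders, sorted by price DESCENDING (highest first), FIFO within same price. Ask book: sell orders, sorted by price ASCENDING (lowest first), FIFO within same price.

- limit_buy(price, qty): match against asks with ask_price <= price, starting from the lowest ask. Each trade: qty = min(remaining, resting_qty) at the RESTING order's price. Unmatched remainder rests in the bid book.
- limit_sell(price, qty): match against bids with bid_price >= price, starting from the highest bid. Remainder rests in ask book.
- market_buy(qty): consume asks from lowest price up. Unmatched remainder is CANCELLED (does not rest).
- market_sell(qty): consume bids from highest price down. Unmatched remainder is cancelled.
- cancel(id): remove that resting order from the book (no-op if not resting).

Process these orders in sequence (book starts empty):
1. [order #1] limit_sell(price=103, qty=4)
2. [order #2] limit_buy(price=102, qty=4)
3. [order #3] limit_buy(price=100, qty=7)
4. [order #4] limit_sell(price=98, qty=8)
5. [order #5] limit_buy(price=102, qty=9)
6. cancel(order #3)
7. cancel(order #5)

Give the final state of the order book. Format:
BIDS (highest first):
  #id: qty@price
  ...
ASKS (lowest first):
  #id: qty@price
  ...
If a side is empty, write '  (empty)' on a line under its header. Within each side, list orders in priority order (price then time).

Answer: BIDS (highest first):
  (empty)
ASKS (lowest first):
  #1: 4@103

Derivation:
After op 1 [order #1] limit_sell(price=103, qty=4): fills=none; bids=[-] asks=[#1:4@103]
After op 2 [order #2] limit_buy(price=102, qty=4): fills=none; bids=[#2:4@102] asks=[#1:4@103]
After op 3 [order #3] limit_buy(price=100, qty=7): fills=none; bids=[#2:4@102 #3:7@100] asks=[#1:4@103]
After op 4 [order #4] limit_sell(price=98, qty=8): fills=#2x#4:4@102 #3x#4:4@100; bids=[#3:3@100] asks=[#1:4@103]
After op 5 [order #5] limit_buy(price=102, qty=9): fills=none; bids=[#5:9@102 #3:3@100] asks=[#1:4@103]
After op 6 cancel(order #3): fills=none; bids=[#5:9@102] asks=[#1:4@103]
After op 7 cancel(order #5): fills=none; bids=[-] asks=[#1:4@103]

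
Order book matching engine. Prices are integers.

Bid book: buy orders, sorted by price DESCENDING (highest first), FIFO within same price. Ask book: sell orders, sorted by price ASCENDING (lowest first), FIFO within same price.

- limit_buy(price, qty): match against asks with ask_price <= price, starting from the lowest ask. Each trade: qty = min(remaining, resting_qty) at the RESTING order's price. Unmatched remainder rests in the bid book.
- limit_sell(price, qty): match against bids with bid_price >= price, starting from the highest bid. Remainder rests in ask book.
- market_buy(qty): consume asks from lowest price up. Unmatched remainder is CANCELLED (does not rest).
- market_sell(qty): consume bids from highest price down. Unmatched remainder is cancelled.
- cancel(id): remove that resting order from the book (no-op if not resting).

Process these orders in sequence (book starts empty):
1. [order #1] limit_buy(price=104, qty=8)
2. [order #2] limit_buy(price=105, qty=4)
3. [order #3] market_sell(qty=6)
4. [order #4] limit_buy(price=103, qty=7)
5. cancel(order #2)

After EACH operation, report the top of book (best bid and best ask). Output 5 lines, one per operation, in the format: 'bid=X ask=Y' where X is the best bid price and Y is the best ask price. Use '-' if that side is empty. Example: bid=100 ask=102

After op 1 [order #1] limit_buy(price=104, qty=8): fills=none; bids=[#1:8@104] asks=[-]
After op 2 [order #2] limit_buy(price=105, qty=4): fills=none; bids=[#2:4@105 #1:8@104] asks=[-]
After op 3 [order #3] market_sell(qty=6): fills=#2x#3:4@105 #1x#3:2@104; bids=[#1:6@104] asks=[-]
After op 4 [order #4] limit_buy(price=103, qty=7): fills=none; bids=[#1:6@104 #4:7@103] asks=[-]
After op 5 cancel(order #2): fills=none; bids=[#1:6@104 #4:7@103] asks=[-]

Answer: bid=104 ask=-
bid=105 ask=-
bid=104 ask=-
bid=104 ask=-
bid=104 ask=-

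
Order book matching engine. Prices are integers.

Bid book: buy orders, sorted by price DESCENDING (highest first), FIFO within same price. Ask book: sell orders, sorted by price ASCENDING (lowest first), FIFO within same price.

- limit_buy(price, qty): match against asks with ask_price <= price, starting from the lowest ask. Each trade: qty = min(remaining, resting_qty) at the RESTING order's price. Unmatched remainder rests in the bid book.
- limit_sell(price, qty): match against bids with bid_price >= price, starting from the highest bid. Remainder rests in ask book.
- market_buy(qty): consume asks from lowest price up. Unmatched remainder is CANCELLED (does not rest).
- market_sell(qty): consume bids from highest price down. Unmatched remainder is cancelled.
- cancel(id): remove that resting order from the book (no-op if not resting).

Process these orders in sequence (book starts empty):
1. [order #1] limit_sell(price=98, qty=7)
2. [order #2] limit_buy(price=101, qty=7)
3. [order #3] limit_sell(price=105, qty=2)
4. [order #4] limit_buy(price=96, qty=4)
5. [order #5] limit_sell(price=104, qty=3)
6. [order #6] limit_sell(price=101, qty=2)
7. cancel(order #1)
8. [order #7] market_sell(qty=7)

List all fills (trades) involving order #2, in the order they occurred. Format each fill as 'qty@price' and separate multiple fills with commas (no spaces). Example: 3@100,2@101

Answer: 7@98

Derivation:
After op 1 [order #1] limit_sell(price=98, qty=7): fills=none; bids=[-] asks=[#1:7@98]
After op 2 [order #2] limit_buy(price=101, qty=7): fills=#2x#1:7@98; bids=[-] asks=[-]
After op 3 [order #3] limit_sell(price=105, qty=2): fills=none; bids=[-] asks=[#3:2@105]
After op 4 [order #4] limit_buy(price=96, qty=4): fills=none; bids=[#4:4@96] asks=[#3:2@105]
After op 5 [order #5] limit_sell(price=104, qty=3): fills=none; bids=[#4:4@96] asks=[#5:3@104 #3:2@105]
After op 6 [order #6] limit_sell(price=101, qty=2): fills=none; bids=[#4:4@96] asks=[#6:2@101 #5:3@104 #3:2@105]
After op 7 cancel(order #1): fills=none; bids=[#4:4@96] asks=[#6:2@101 #5:3@104 #3:2@105]
After op 8 [order #7] market_sell(qty=7): fills=#4x#7:4@96; bids=[-] asks=[#6:2@101 #5:3@104 #3:2@105]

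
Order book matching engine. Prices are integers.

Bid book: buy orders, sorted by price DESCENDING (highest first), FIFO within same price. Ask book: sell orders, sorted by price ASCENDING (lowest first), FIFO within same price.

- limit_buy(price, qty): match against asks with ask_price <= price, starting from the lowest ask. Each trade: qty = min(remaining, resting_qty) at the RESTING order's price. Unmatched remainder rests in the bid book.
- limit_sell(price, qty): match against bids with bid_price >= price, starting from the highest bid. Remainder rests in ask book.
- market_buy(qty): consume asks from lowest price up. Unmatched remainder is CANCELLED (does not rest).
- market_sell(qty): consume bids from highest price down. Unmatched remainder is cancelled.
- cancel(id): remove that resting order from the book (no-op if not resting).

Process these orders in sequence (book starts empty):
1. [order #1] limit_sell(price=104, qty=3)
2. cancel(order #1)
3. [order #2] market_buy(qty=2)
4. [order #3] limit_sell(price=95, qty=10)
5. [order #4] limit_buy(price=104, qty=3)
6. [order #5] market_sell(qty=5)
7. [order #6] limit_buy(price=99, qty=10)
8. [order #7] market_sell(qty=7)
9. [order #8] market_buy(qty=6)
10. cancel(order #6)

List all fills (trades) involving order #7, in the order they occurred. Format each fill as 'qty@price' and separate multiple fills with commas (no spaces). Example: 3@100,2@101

After op 1 [order #1] limit_sell(price=104, qty=3): fills=none; bids=[-] asks=[#1:3@104]
After op 2 cancel(order #1): fills=none; bids=[-] asks=[-]
After op 3 [order #2] market_buy(qty=2): fills=none; bids=[-] asks=[-]
After op 4 [order #3] limit_sell(price=95, qty=10): fills=none; bids=[-] asks=[#3:10@95]
After op 5 [order #4] limit_buy(price=104, qty=3): fills=#4x#3:3@95; bids=[-] asks=[#3:7@95]
After op 6 [order #5] market_sell(qty=5): fills=none; bids=[-] asks=[#3:7@95]
After op 7 [order #6] limit_buy(price=99, qty=10): fills=#6x#3:7@95; bids=[#6:3@99] asks=[-]
After op 8 [order #7] market_sell(qty=7): fills=#6x#7:3@99; bids=[-] asks=[-]
After op 9 [order #8] market_buy(qty=6): fills=none; bids=[-] asks=[-]
After op 10 cancel(order #6): fills=none; bids=[-] asks=[-]

Answer: 3@99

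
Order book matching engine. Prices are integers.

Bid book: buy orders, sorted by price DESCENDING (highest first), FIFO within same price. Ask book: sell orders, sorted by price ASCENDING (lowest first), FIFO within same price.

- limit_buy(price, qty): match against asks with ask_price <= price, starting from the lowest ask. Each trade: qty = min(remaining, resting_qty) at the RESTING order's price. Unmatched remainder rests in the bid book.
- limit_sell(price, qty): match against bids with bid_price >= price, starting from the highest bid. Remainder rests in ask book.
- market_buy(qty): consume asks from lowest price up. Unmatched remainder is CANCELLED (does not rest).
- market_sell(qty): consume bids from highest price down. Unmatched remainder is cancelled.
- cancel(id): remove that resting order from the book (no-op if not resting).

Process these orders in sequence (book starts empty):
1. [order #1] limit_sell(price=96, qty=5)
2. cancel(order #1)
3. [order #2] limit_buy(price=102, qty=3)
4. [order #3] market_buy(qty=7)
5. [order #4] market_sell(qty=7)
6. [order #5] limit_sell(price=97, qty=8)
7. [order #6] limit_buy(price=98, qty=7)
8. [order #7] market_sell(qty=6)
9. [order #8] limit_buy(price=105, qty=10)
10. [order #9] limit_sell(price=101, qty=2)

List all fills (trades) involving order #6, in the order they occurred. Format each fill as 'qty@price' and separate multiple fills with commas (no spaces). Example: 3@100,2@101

After op 1 [order #1] limit_sell(price=96, qty=5): fills=none; bids=[-] asks=[#1:5@96]
After op 2 cancel(order #1): fills=none; bids=[-] asks=[-]
After op 3 [order #2] limit_buy(price=102, qty=3): fills=none; bids=[#2:3@102] asks=[-]
After op 4 [order #3] market_buy(qty=7): fills=none; bids=[#2:3@102] asks=[-]
After op 5 [order #4] market_sell(qty=7): fills=#2x#4:3@102; bids=[-] asks=[-]
After op 6 [order #5] limit_sell(price=97, qty=8): fills=none; bids=[-] asks=[#5:8@97]
After op 7 [order #6] limit_buy(price=98, qty=7): fills=#6x#5:7@97; bids=[-] asks=[#5:1@97]
After op 8 [order #7] market_sell(qty=6): fills=none; bids=[-] asks=[#5:1@97]
After op 9 [order #8] limit_buy(price=105, qty=10): fills=#8x#5:1@97; bids=[#8:9@105] asks=[-]
After op 10 [order #9] limit_sell(price=101, qty=2): fills=#8x#9:2@105; bids=[#8:7@105] asks=[-]

Answer: 7@97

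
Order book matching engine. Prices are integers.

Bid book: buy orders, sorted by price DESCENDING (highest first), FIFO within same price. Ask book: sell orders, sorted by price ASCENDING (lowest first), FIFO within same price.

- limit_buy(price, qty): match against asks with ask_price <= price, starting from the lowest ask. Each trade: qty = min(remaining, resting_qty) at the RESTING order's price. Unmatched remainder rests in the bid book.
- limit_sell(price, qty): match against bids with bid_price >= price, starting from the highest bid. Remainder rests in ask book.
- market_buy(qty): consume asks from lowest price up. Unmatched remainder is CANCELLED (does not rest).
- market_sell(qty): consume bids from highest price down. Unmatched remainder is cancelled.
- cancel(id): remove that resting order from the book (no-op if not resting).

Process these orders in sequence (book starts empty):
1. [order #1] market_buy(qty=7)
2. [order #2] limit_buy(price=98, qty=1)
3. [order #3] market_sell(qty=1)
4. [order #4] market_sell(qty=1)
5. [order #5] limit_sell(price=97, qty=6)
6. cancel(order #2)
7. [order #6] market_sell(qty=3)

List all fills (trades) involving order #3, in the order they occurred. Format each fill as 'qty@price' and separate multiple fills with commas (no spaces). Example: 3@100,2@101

Answer: 1@98

Derivation:
After op 1 [order #1] market_buy(qty=7): fills=none; bids=[-] asks=[-]
After op 2 [order #2] limit_buy(price=98, qty=1): fills=none; bids=[#2:1@98] asks=[-]
After op 3 [order #3] market_sell(qty=1): fills=#2x#3:1@98; bids=[-] asks=[-]
After op 4 [order #4] market_sell(qty=1): fills=none; bids=[-] asks=[-]
After op 5 [order #5] limit_sell(price=97, qty=6): fills=none; bids=[-] asks=[#5:6@97]
After op 6 cancel(order #2): fills=none; bids=[-] asks=[#5:6@97]
After op 7 [order #6] market_sell(qty=3): fills=none; bids=[-] asks=[#5:6@97]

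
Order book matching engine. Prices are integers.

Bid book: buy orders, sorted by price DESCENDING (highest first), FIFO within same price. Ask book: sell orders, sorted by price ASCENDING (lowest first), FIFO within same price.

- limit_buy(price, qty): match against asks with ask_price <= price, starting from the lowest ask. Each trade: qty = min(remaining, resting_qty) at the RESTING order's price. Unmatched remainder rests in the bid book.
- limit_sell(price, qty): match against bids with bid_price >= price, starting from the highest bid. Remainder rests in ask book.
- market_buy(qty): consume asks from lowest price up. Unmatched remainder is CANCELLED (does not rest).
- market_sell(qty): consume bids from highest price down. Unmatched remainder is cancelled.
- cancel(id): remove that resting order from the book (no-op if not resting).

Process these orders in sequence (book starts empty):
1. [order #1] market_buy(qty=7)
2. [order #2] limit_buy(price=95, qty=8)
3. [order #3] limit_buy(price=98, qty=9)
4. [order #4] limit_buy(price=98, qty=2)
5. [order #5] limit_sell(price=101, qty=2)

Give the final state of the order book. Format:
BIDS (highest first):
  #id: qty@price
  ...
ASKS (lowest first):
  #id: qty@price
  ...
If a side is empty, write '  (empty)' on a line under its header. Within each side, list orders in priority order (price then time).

After op 1 [order #1] market_buy(qty=7): fills=none; bids=[-] asks=[-]
After op 2 [order #2] limit_buy(price=95, qty=8): fills=none; bids=[#2:8@95] asks=[-]
After op 3 [order #3] limit_buy(price=98, qty=9): fills=none; bids=[#3:9@98 #2:8@95] asks=[-]
After op 4 [order #4] limit_buy(price=98, qty=2): fills=none; bids=[#3:9@98 #4:2@98 #2:8@95] asks=[-]
After op 5 [order #5] limit_sell(price=101, qty=2): fills=none; bids=[#3:9@98 #4:2@98 #2:8@95] asks=[#5:2@101]

Answer: BIDS (highest first):
  #3: 9@98
  #4: 2@98
  #2: 8@95
ASKS (lowest first):
  #5: 2@101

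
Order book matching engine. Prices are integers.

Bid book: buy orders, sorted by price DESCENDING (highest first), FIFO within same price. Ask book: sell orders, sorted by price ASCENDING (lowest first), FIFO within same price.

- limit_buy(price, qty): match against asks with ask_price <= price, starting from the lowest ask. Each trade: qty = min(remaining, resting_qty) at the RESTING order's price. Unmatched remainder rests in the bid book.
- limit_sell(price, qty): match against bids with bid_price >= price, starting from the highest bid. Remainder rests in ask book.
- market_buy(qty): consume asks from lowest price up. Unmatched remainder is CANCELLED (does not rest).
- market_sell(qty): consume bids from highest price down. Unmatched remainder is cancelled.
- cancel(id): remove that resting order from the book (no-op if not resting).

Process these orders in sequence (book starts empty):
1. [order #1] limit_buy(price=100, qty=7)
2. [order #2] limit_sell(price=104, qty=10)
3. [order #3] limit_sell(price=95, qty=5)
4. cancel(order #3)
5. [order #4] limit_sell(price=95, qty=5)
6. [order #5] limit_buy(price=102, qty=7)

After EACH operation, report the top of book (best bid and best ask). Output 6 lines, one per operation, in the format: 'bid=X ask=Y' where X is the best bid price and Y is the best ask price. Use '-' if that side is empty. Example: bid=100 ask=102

After op 1 [order #1] limit_buy(price=100, qty=7): fills=none; bids=[#1:7@100] asks=[-]
After op 2 [order #2] limit_sell(price=104, qty=10): fills=none; bids=[#1:7@100] asks=[#2:10@104]
After op 3 [order #3] limit_sell(price=95, qty=5): fills=#1x#3:5@100; bids=[#1:2@100] asks=[#2:10@104]
After op 4 cancel(order #3): fills=none; bids=[#1:2@100] asks=[#2:10@104]
After op 5 [order #4] limit_sell(price=95, qty=5): fills=#1x#4:2@100; bids=[-] asks=[#4:3@95 #2:10@104]
After op 6 [order #5] limit_buy(price=102, qty=7): fills=#5x#4:3@95; bids=[#5:4@102] asks=[#2:10@104]

Answer: bid=100 ask=-
bid=100 ask=104
bid=100 ask=104
bid=100 ask=104
bid=- ask=95
bid=102 ask=104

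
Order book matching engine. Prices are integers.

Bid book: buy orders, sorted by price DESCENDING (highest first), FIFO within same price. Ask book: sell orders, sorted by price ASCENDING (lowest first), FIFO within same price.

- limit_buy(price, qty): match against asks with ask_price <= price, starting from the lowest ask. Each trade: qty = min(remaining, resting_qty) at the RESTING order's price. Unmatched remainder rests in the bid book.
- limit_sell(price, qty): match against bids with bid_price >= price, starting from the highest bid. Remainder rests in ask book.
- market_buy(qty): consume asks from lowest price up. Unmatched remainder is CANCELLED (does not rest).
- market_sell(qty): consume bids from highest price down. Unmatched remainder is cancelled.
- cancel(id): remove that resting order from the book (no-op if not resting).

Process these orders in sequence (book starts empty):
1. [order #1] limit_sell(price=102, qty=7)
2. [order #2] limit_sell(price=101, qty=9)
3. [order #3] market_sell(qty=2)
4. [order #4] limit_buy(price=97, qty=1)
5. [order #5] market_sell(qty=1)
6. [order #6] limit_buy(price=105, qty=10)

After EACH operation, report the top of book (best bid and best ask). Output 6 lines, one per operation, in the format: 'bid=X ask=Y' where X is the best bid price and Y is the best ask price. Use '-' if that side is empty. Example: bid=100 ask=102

Answer: bid=- ask=102
bid=- ask=101
bid=- ask=101
bid=97 ask=101
bid=- ask=101
bid=- ask=102

Derivation:
After op 1 [order #1] limit_sell(price=102, qty=7): fills=none; bids=[-] asks=[#1:7@102]
After op 2 [order #2] limit_sell(price=101, qty=9): fills=none; bids=[-] asks=[#2:9@101 #1:7@102]
After op 3 [order #3] market_sell(qty=2): fills=none; bids=[-] asks=[#2:9@101 #1:7@102]
After op 4 [order #4] limit_buy(price=97, qty=1): fills=none; bids=[#4:1@97] asks=[#2:9@101 #1:7@102]
After op 5 [order #5] market_sell(qty=1): fills=#4x#5:1@97; bids=[-] asks=[#2:9@101 #1:7@102]
After op 6 [order #6] limit_buy(price=105, qty=10): fills=#6x#2:9@101 #6x#1:1@102; bids=[-] asks=[#1:6@102]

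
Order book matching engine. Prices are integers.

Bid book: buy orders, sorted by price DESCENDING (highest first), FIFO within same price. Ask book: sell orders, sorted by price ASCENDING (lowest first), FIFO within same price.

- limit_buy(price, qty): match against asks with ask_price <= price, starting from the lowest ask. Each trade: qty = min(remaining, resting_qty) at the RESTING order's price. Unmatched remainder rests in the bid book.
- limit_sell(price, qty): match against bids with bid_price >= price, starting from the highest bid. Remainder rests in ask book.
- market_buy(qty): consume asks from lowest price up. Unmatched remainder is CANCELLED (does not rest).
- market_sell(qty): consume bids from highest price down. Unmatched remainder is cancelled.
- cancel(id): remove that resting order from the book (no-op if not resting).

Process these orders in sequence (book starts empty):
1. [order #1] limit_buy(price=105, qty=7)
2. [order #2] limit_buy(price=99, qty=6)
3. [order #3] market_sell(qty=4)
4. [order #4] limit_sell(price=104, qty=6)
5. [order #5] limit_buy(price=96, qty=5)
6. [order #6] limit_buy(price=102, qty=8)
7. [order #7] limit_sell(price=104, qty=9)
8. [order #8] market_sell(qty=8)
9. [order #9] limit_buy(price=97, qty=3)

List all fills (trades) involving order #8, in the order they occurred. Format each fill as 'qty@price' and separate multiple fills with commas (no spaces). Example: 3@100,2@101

Answer: 8@102

Derivation:
After op 1 [order #1] limit_buy(price=105, qty=7): fills=none; bids=[#1:7@105] asks=[-]
After op 2 [order #2] limit_buy(price=99, qty=6): fills=none; bids=[#1:7@105 #2:6@99] asks=[-]
After op 3 [order #3] market_sell(qty=4): fills=#1x#3:4@105; bids=[#1:3@105 #2:6@99] asks=[-]
After op 4 [order #4] limit_sell(price=104, qty=6): fills=#1x#4:3@105; bids=[#2:6@99] asks=[#4:3@104]
After op 5 [order #5] limit_buy(price=96, qty=5): fills=none; bids=[#2:6@99 #5:5@96] asks=[#4:3@104]
After op 6 [order #6] limit_buy(price=102, qty=8): fills=none; bids=[#6:8@102 #2:6@99 #5:5@96] asks=[#4:3@104]
After op 7 [order #7] limit_sell(price=104, qty=9): fills=none; bids=[#6:8@102 #2:6@99 #5:5@96] asks=[#4:3@104 #7:9@104]
After op 8 [order #8] market_sell(qty=8): fills=#6x#8:8@102; bids=[#2:6@99 #5:5@96] asks=[#4:3@104 #7:9@104]
After op 9 [order #9] limit_buy(price=97, qty=3): fills=none; bids=[#2:6@99 #9:3@97 #5:5@96] asks=[#4:3@104 #7:9@104]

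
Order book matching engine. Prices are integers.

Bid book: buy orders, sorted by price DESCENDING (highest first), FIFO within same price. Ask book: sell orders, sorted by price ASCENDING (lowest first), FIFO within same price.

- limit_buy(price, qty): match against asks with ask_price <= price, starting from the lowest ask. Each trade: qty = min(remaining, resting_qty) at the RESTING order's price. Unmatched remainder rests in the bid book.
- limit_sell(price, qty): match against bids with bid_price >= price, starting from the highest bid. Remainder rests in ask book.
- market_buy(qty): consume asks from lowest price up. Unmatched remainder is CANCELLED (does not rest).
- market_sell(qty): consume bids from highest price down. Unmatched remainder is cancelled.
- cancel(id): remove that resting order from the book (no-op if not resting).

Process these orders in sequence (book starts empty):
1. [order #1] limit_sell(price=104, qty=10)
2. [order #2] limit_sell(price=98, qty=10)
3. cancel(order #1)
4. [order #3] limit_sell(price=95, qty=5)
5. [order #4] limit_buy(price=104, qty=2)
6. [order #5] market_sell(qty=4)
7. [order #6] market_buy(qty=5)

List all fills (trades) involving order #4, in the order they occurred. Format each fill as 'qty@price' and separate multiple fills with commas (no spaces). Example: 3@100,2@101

After op 1 [order #1] limit_sell(price=104, qty=10): fills=none; bids=[-] asks=[#1:10@104]
After op 2 [order #2] limit_sell(price=98, qty=10): fills=none; bids=[-] asks=[#2:10@98 #1:10@104]
After op 3 cancel(order #1): fills=none; bids=[-] asks=[#2:10@98]
After op 4 [order #3] limit_sell(price=95, qty=5): fills=none; bids=[-] asks=[#3:5@95 #2:10@98]
After op 5 [order #4] limit_buy(price=104, qty=2): fills=#4x#3:2@95; bids=[-] asks=[#3:3@95 #2:10@98]
After op 6 [order #5] market_sell(qty=4): fills=none; bids=[-] asks=[#3:3@95 #2:10@98]
After op 7 [order #6] market_buy(qty=5): fills=#6x#3:3@95 #6x#2:2@98; bids=[-] asks=[#2:8@98]

Answer: 2@95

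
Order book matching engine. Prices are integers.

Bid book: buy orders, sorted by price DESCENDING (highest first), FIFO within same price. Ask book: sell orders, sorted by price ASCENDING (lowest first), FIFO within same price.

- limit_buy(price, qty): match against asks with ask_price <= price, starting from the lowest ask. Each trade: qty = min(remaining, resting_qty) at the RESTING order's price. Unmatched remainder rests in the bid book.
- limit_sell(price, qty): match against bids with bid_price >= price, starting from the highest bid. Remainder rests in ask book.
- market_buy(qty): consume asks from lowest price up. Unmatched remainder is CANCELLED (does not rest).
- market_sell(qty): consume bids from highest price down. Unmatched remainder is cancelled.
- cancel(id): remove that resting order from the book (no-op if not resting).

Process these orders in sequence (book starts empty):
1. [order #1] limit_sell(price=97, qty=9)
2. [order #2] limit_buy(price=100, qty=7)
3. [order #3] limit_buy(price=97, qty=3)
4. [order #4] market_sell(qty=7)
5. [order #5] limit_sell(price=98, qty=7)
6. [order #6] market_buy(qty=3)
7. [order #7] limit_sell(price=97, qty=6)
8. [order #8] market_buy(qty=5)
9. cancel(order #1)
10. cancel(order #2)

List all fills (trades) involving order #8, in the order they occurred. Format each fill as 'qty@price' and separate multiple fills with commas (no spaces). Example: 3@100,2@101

Answer: 5@97

Derivation:
After op 1 [order #1] limit_sell(price=97, qty=9): fills=none; bids=[-] asks=[#1:9@97]
After op 2 [order #2] limit_buy(price=100, qty=7): fills=#2x#1:7@97; bids=[-] asks=[#1:2@97]
After op 3 [order #3] limit_buy(price=97, qty=3): fills=#3x#1:2@97; bids=[#3:1@97] asks=[-]
After op 4 [order #4] market_sell(qty=7): fills=#3x#4:1@97; bids=[-] asks=[-]
After op 5 [order #5] limit_sell(price=98, qty=7): fills=none; bids=[-] asks=[#5:7@98]
After op 6 [order #6] market_buy(qty=3): fills=#6x#5:3@98; bids=[-] asks=[#5:4@98]
After op 7 [order #7] limit_sell(price=97, qty=6): fills=none; bids=[-] asks=[#7:6@97 #5:4@98]
After op 8 [order #8] market_buy(qty=5): fills=#8x#7:5@97; bids=[-] asks=[#7:1@97 #5:4@98]
After op 9 cancel(order #1): fills=none; bids=[-] asks=[#7:1@97 #5:4@98]
After op 10 cancel(order #2): fills=none; bids=[-] asks=[#7:1@97 #5:4@98]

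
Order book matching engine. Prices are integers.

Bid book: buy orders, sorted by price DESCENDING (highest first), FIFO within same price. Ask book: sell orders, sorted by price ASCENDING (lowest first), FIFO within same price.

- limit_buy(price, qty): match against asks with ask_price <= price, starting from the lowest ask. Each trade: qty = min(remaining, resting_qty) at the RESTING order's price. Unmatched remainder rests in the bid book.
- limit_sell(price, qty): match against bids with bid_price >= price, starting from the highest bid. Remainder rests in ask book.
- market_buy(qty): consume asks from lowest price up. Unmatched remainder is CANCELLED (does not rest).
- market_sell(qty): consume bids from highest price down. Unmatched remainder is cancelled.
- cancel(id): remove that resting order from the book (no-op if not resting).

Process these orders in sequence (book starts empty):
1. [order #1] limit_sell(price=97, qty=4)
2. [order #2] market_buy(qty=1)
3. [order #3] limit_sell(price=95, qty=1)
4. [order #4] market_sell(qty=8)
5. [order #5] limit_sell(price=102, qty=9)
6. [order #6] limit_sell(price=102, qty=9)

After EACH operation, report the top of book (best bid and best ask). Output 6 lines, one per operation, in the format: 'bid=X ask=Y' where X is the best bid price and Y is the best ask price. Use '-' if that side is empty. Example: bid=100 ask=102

Answer: bid=- ask=97
bid=- ask=97
bid=- ask=95
bid=- ask=95
bid=- ask=95
bid=- ask=95

Derivation:
After op 1 [order #1] limit_sell(price=97, qty=4): fills=none; bids=[-] asks=[#1:4@97]
After op 2 [order #2] market_buy(qty=1): fills=#2x#1:1@97; bids=[-] asks=[#1:3@97]
After op 3 [order #3] limit_sell(price=95, qty=1): fills=none; bids=[-] asks=[#3:1@95 #1:3@97]
After op 4 [order #4] market_sell(qty=8): fills=none; bids=[-] asks=[#3:1@95 #1:3@97]
After op 5 [order #5] limit_sell(price=102, qty=9): fills=none; bids=[-] asks=[#3:1@95 #1:3@97 #5:9@102]
After op 6 [order #6] limit_sell(price=102, qty=9): fills=none; bids=[-] asks=[#3:1@95 #1:3@97 #5:9@102 #6:9@102]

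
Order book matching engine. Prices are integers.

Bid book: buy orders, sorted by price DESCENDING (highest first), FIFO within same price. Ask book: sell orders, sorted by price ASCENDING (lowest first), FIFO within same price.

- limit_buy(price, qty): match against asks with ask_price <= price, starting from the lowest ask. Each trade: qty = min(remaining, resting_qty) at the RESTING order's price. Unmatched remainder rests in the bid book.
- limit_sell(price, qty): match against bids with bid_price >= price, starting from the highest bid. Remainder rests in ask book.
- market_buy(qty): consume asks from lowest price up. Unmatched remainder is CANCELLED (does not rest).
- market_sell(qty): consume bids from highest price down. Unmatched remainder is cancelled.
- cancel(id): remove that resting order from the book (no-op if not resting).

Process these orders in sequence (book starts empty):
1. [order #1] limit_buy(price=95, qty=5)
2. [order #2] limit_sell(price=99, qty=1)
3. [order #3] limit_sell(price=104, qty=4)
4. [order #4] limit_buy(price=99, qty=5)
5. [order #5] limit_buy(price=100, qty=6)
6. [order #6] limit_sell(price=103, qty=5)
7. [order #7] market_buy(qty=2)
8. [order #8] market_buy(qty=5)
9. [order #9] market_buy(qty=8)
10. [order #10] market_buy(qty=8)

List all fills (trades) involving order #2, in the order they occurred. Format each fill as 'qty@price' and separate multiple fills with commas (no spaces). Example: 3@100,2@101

Answer: 1@99

Derivation:
After op 1 [order #1] limit_buy(price=95, qty=5): fills=none; bids=[#1:5@95] asks=[-]
After op 2 [order #2] limit_sell(price=99, qty=1): fills=none; bids=[#1:5@95] asks=[#2:1@99]
After op 3 [order #3] limit_sell(price=104, qty=4): fills=none; bids=[#1:5@95] asks=[#2:1@99 #3:4@104]
After op 4 [order #4] limit_buy(price=99, qty=5): fills=#4x#2:1@99; bids=[#4:4@99 #1:5@95] asks=[#3:4@104]
After op 5 [order #5] limit_buy(price=100, qty=6): fills=none; bids=[#5:6@100 #4:4@99 #1:5@95] asks=[#3:4@104]
After op 6 [order #6] limit_sell(price=103, qty=5): fills=none; bids=[#5:6@100 #4:4@99 #1:5@95] asks=[#6:5@103 #3:4@104]
After op 7 [order #7] market_buy(qty=2): fills=#7x#6:2@103; bids=[#5:6@100 #4:4@99 #1:5@95] asks=[#6:3@103 #3:4@104]
After op 8 [order #8] market_buy(qty=5): fills=#8x#6:3@103 #8x#3:2@104; bids=[#5:6@100 #4:4@99 #1:5@95] asks=[#3:2@104]
After op 9 [order #9] market_buy(qty=8): fills=#9x#3:2@104; bids=[#5:6@100 #4:4@99 #1:5@95] asks=[-]
After op 10 [order #10] market_buy(qty=8): fills=none; bids=[#5:6@100 #4:4@99 #1:5@95] asks=[-]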